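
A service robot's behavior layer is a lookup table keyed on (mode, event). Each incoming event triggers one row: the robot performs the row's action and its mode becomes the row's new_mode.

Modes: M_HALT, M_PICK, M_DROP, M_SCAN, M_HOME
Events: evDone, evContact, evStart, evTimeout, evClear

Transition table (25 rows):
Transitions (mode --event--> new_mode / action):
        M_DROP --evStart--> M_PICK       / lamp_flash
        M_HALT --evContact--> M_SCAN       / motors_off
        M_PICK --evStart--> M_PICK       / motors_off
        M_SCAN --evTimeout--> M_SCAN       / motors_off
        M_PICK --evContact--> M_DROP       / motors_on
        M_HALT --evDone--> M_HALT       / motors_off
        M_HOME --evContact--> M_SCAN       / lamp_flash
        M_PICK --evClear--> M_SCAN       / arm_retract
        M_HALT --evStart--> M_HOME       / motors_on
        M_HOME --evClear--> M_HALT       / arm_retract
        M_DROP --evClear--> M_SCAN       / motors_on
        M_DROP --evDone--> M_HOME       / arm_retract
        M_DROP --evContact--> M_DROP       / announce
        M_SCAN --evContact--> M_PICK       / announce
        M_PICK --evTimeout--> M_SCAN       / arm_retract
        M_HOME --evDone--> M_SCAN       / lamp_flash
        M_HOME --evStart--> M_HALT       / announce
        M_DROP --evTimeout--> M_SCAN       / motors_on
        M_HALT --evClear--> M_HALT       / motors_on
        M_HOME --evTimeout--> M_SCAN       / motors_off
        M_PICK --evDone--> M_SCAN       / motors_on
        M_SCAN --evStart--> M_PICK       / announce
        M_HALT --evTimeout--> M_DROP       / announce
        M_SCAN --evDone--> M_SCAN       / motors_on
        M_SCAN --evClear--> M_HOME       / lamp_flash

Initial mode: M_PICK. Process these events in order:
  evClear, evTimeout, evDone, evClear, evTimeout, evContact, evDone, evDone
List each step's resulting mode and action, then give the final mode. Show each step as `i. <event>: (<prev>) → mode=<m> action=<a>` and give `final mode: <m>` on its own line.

1. evClear: (M_PICK) → mode=M_SCAN action=arm_retract
2. evTimeout: (M_SCAN) → mode=M_SCAN action=motors_off
3. evDone: (M_SCAN) → mode=M_SCAN action=motors_on
4. evClear: (M_SCAN) → mode=M_HOME action=lamp_flash
5. evTimeout: (M_HOME) → mode=M_SCAN action=motors_off
6. evContact: (M_SCAN) → mode=M_PICK action=announce
7. evDone: (M_PICK) → mode=M_SCAN action=motors_on
8. evDone: (M_SCAN) → mode=M_SCAN action=motors_on

final mode: M_SCAN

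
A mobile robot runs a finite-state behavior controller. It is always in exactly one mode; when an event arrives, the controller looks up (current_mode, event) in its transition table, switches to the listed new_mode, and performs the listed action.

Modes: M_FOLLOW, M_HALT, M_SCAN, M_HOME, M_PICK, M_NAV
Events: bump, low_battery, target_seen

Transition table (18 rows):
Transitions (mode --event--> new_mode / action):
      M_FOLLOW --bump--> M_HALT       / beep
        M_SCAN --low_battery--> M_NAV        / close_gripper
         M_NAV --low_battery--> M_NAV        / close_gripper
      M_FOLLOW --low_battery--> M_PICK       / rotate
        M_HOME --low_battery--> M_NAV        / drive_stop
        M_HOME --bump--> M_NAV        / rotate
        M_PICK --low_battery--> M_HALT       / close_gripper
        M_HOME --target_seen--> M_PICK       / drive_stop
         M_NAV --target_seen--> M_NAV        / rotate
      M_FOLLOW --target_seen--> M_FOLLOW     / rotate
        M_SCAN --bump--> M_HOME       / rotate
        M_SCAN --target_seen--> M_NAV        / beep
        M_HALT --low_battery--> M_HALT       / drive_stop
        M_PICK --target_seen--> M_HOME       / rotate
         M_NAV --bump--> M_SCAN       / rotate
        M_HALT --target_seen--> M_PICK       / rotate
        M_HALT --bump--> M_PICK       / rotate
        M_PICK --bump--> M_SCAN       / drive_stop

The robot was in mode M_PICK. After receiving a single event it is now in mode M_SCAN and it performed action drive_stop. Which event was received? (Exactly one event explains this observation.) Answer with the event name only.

try bump: (M_PICK, bump) → (M_SCAN, drive_stop)  ← matches
try low_battery: (M_PICK, low_battery) → (M_HALT, close_gripper)
try target_seen: (M_PICK, target_seen) → (M_HOME, rotate)

bump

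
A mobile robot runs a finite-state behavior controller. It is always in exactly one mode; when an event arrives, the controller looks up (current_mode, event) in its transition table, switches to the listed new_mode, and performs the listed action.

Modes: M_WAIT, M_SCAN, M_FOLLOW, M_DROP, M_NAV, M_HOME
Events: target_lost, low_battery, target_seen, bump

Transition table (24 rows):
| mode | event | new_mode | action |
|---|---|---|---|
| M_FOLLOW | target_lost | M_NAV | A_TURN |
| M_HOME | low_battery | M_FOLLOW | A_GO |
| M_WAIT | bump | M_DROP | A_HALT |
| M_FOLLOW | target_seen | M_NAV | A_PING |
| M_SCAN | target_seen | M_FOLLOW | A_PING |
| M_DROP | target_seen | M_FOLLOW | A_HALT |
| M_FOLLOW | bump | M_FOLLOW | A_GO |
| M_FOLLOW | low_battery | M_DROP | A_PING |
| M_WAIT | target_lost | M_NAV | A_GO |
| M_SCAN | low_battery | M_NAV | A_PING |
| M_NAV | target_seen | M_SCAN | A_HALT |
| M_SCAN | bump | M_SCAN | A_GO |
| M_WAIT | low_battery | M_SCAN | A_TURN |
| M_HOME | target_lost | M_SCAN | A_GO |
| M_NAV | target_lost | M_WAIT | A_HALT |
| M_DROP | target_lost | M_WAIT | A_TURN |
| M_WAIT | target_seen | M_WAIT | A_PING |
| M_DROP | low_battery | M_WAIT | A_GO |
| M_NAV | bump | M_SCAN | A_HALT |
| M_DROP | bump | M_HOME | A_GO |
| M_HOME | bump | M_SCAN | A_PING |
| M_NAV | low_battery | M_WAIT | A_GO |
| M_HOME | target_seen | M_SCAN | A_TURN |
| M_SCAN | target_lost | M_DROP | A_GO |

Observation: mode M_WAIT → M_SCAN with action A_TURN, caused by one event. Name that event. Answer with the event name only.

try target_lost: (M_WAIT, target_lost) → (M_NAV, A_GO)
try low_battery: (M_WAIT, low_battery) → (M_SCAN, A_TURN)  ← matches
try target_seen: (M_WAIT, target_seen) → (M_WAIT, A_PING)
try bump: (M_WAIT, bump) → (M_DROP, A_HALT)

low_battery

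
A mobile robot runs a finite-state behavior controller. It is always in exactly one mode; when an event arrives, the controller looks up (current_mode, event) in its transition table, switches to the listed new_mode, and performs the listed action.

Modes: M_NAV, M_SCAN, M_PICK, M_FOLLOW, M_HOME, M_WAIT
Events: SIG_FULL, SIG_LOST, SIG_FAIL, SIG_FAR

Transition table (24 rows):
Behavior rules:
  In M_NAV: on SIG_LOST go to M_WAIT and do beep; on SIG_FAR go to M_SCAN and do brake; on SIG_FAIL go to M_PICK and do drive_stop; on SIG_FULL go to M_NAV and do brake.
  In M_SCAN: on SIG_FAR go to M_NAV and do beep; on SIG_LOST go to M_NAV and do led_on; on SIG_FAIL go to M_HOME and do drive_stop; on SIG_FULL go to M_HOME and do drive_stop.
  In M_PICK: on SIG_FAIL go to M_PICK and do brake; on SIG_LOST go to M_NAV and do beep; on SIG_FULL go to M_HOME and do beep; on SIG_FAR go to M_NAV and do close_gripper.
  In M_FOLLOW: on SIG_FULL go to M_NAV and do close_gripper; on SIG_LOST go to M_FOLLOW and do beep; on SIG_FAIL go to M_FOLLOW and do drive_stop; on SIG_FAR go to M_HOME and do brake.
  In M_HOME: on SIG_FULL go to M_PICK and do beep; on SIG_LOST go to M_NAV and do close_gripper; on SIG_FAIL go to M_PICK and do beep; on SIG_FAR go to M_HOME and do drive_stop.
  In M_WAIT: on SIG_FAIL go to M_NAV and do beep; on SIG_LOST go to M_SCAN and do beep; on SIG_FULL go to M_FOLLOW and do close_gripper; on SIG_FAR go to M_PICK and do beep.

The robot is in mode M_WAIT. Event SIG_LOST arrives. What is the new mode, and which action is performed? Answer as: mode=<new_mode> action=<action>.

mode=M_SCAN action=beep

current mode = M_WAIT; filter table to that mode:
  (M_WAIT, SIG_FAIL) → (M_NAV, beep)
  (M_WAIT, SIG_LOST) → (M_SCAN, beep)  ← event matches
  (M_WAIT, SIG_FULL) → (M_FOLLOW, close_gripper)
  (M_WAIT, SIG_FAR) → (M_PICK, beep)
event = SIG_LOST selects (M_SCAN, beep)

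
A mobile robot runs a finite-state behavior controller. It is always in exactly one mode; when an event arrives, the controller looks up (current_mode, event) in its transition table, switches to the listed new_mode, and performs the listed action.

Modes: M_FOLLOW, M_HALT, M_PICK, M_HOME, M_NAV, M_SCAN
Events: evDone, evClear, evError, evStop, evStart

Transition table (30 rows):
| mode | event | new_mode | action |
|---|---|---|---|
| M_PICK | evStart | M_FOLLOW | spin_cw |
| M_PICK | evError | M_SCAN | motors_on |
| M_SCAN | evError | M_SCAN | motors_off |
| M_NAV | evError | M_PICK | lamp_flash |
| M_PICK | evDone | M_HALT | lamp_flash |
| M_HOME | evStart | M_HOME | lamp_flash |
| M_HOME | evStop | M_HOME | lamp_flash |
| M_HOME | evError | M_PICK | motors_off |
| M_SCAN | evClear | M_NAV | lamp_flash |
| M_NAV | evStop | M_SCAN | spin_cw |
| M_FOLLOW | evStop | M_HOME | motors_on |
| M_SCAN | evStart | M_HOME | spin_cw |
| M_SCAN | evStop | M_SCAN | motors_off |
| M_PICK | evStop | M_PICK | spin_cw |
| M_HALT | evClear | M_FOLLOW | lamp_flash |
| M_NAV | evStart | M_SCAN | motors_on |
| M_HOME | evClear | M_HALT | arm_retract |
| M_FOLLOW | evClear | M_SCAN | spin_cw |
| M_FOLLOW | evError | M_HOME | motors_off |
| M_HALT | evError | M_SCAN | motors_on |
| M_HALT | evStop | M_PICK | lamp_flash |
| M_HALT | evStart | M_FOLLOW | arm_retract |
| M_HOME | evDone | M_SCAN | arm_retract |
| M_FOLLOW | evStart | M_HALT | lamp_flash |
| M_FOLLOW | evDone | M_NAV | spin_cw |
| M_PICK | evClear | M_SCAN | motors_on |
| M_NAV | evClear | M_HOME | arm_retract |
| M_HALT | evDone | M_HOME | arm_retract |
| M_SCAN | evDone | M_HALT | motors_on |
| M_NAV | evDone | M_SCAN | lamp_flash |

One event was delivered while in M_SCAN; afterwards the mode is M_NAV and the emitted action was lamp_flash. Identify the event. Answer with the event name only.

evClear

try evDone: (M_SCAN, evDone) → (M_HALT, motors_on)
try evClear: (M_SCAN, evClear) → (M_NAV, lamp_flash)  ← matches
try evError: (M_SCAN, evError) → (M_SCAN, motors_off)
try evStop: (M_SCAN, evStop) → (M_SCAN, motors_off)
try evStart: (M_SCAN, evStart) → (M_HOME, spin_cw)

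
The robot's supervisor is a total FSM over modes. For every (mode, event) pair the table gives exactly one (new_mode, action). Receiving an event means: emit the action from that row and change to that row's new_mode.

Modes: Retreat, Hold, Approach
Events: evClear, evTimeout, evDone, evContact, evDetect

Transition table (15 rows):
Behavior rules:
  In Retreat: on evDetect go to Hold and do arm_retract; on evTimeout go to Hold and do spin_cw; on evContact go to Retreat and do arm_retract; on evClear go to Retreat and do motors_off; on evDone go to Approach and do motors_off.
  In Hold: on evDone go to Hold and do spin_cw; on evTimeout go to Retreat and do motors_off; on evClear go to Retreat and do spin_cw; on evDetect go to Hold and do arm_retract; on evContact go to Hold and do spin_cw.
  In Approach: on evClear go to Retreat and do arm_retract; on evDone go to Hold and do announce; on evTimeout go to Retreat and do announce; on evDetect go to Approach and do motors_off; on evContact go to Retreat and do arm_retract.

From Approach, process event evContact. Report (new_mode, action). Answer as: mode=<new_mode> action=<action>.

current mode = Approach; filter table to that mode:
  (Approach, evClear) → (Retreat, arm_retract)
  (Approach, evDone) → (Hold, announce)
  (Approach, evTimeout) → (Retreat, announce)
  (Approach, evDetect) → (Approach, motors_off)
  (Approach, evContact) → (Retreat, arm_retract)  ← event matches
event = evContact selects (Retreat, arm_retract)

mode=Retreat action=arm_retract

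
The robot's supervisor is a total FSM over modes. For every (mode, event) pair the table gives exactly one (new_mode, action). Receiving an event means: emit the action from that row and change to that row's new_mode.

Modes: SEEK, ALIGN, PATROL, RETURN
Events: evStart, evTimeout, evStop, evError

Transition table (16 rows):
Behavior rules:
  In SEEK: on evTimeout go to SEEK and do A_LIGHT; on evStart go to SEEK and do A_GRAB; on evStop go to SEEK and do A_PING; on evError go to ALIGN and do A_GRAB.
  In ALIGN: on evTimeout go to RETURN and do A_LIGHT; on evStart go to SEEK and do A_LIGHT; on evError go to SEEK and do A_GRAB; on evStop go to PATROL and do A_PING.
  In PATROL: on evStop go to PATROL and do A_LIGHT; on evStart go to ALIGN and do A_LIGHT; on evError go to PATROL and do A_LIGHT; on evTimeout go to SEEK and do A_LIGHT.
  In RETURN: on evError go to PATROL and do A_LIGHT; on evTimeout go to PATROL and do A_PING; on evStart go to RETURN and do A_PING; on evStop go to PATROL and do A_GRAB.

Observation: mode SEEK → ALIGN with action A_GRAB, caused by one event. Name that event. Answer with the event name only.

evError

try evStart: (SEEK, evStart) → (SEEK, A_GRAB)
try evTimeout: (SEEK, evTimeout) → (SEEK, A_LIGHT)
try evStop: (SEEK, evStop) → (SEEK, A_PING)
try evError: (SEEK, evError) → (ALIGN, A_GRAB)  ← matches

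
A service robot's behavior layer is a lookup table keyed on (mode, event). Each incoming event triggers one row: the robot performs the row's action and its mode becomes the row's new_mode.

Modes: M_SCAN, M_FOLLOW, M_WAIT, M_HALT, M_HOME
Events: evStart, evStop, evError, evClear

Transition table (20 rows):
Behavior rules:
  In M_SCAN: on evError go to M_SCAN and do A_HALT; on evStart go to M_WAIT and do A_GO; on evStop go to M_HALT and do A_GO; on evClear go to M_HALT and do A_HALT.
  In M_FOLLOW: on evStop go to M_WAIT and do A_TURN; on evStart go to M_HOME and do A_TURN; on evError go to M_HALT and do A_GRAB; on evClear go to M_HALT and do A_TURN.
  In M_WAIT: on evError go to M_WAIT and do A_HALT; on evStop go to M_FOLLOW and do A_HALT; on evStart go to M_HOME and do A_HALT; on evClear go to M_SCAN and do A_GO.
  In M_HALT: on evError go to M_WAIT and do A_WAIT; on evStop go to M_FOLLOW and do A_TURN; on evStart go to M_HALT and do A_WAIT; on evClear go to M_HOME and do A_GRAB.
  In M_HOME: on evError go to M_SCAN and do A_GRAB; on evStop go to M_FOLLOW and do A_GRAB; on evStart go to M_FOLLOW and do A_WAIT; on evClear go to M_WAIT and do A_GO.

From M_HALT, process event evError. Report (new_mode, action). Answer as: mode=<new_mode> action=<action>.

mode=M_WAIT action=A_WAIT

current mode = M_HALT; filter table to that mode:
  (M_HALT, evError) → (M_WAIT, A_WAIT)  ← event matches
  (M_HALT, evStop) → (M_FOLLOW, A_TURN)
  (M_HALT, evStart) → (M_HALT, A_WAIT)
  (M_HALT, evClear) → (M_HOME, A_GRAB)
event = evError selects (M_WAIT, A_WAIT)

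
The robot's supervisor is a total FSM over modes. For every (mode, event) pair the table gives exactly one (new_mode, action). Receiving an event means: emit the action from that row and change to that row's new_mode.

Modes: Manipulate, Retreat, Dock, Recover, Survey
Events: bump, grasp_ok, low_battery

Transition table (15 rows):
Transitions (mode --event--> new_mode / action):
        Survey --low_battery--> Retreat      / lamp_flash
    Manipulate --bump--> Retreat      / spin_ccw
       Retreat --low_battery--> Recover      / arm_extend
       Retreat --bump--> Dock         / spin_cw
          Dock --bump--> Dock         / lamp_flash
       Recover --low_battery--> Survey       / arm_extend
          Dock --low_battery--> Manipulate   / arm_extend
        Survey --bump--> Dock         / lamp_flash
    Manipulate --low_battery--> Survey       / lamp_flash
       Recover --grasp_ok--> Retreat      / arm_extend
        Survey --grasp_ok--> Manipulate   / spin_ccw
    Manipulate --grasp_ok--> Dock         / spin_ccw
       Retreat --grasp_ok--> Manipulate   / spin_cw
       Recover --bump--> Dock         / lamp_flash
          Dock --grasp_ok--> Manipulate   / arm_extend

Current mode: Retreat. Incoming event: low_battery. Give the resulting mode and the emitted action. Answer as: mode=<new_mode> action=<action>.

mode=Recover action=arm_extend

current mode = Retreat; filter table to that mode:
  (Retreat, low_battery) → (Recover, arm_extend)  ← event matches
  (Retreat, bump) → (Dock, spin_cw)
  (Retreat, grasp_ok) → (Manipulate, spin_cw)
event = low_battery selects (Recover, arm_extend)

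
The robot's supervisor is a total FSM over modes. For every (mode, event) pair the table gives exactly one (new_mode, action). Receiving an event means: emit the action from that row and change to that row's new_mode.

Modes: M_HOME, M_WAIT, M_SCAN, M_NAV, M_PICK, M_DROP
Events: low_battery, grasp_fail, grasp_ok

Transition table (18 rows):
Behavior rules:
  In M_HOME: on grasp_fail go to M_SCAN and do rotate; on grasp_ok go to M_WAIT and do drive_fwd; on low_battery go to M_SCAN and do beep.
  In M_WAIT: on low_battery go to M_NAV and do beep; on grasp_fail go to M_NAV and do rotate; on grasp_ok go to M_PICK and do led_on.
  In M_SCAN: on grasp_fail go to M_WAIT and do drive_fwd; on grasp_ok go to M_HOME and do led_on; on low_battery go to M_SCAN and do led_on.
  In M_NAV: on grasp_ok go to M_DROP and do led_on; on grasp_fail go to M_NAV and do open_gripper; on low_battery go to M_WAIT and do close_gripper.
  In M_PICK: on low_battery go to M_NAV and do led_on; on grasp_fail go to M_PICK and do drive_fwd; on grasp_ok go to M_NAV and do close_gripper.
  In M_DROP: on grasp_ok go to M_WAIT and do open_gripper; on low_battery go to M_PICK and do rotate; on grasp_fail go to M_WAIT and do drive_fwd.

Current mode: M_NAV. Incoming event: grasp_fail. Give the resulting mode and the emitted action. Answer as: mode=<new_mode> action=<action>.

mode=M_NAV action=open_gripper

current mode = M_NAV; filter table to that mode:
  (M_NAV, grasp_ok) → (M_DROP, led_on)
  (M_NAV, grasp_fail) → (M_NAV, open_gripper)  ← event matches
  (M_NAV, low_battery) → (M_WAIT, close_gripper)
event = grasp_fail selects (M_NAV, open_gripper)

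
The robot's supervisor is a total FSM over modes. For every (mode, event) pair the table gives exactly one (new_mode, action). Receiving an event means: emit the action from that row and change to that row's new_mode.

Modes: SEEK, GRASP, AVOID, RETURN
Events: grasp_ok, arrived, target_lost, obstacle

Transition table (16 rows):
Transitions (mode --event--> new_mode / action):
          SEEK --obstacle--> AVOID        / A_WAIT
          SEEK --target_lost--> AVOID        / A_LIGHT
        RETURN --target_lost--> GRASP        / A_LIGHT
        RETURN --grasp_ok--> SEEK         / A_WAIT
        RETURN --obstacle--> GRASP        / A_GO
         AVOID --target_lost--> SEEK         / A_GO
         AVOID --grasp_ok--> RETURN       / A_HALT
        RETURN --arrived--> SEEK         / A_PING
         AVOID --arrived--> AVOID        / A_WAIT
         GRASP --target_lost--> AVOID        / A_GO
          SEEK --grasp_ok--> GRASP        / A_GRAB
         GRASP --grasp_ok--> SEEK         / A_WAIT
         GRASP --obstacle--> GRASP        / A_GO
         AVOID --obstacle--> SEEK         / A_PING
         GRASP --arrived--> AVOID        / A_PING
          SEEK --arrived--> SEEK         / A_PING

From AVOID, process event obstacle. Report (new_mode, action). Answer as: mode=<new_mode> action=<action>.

mode=SEEK action=A_PING

current mode = AVOID; filter table to that mode:
  (AVOID, target_lost) → (SEEK, A_GO)
  (AVOID, grasp_ok) → (RETURN, A_HALT)
  (AVOID, arrived) → (AVOID, A_WAIT)
  (AVOID, obstacle) → (SEEK, A_PING)  ← event matches
event = obstacle selects (SEEK, A_PING)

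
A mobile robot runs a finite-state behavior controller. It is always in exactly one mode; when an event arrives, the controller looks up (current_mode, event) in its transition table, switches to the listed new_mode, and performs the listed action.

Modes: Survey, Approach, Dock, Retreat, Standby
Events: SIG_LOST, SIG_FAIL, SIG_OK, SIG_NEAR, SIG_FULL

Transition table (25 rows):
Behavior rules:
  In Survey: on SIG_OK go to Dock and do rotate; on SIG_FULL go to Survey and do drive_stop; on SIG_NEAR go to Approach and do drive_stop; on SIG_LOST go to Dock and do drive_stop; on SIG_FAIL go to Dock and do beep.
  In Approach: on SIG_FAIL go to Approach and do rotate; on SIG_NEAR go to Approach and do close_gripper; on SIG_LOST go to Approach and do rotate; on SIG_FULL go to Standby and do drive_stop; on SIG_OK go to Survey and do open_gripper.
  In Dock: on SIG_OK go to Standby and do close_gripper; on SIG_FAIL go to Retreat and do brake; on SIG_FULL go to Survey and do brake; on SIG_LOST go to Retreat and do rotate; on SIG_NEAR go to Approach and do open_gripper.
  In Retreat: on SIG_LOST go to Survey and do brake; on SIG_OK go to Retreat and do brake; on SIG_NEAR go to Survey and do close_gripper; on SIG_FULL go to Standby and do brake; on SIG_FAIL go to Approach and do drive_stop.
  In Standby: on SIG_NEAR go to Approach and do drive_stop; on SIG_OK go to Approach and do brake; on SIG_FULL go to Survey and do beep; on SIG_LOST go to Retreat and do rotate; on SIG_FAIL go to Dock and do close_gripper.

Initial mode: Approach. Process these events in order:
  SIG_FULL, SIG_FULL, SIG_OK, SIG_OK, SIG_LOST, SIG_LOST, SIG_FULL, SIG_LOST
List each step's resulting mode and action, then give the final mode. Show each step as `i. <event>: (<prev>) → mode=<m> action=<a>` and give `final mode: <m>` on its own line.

1. SIG_FULL: (Approach) → mode=Standby action=drive_stop
2. SIG_FULL: (Standby) → mode=Survey action=beep
3. SIG_OK: (Survey) → mode=Dock action=rotate
4. SIG_OK: (Dock) → mode=Standby action=close_gripper
5. SIG_LOST: (Standby) → mode=Retreat action=rotate
6. SIG_LOST: (Retreat) → mode=Survey action=brake
7. SIG_FULL: (Survey) → mode=Survey action=drive_stop
8. SIG_LOST: (Survey) → mode=Dock action=drive_stop

final mode: Dock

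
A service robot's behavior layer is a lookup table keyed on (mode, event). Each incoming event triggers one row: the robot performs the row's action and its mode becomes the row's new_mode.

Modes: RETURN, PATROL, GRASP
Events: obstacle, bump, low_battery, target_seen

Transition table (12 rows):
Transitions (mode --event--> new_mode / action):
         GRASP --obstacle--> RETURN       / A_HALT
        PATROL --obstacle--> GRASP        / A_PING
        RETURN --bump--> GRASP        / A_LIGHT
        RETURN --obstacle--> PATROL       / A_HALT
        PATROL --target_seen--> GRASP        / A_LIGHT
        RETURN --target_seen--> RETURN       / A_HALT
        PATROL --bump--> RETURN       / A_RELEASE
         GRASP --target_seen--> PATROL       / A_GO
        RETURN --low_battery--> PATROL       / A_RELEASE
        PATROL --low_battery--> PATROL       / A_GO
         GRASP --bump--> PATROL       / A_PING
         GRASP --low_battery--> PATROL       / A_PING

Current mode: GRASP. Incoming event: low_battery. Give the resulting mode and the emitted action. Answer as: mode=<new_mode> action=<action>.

current mode = GRASP; filter table to that mode:
  (GRASP, obstacle) → (RETURN, A_HALT)
  (GRASP, target_seen) → (PATROL, A_GO)
  (GRASP, bump) → (PATROL, A_PING)
  (GRASP, low_battery) → (PATROL, A_PING)  ← event matches
event = low_battery selects (PATROL, A_PING)

mode=PATROL action=A_PING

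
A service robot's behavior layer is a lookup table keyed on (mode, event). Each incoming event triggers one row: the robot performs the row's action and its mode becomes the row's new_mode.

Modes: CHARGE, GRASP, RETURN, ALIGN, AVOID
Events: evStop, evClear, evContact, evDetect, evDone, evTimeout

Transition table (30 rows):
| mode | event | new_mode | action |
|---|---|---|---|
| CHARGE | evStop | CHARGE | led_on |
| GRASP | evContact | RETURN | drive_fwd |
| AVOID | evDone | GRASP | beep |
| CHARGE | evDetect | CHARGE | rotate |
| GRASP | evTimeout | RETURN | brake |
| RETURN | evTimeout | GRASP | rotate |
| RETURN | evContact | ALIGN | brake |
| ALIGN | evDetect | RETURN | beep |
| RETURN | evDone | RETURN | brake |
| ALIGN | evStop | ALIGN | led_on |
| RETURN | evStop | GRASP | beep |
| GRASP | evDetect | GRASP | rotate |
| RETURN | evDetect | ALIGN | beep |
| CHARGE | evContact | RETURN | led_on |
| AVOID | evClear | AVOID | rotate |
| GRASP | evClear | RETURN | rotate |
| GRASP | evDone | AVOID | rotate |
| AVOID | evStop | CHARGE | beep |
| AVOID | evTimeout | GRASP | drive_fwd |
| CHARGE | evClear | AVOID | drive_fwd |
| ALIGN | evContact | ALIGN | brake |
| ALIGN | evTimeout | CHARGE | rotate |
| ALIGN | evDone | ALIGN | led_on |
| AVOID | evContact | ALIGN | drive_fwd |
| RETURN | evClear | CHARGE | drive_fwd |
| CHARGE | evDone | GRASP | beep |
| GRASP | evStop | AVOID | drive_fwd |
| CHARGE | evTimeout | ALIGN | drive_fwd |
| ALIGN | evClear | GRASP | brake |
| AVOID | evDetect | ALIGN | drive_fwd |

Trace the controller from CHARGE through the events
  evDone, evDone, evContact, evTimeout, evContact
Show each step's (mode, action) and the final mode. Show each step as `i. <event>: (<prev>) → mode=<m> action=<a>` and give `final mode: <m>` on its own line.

1. evDone: (CHARGE) → mode=GRASP action=beep
2. evDone: (GRASP) → mode=AVOID action=rotate
3. evContact: (AVOID) → mode=ALIGN action=drive_fwd
4. evTimeout: (ALIGN) → mode=CHARGE action=rotate
5. evContact: (CHARGE) → mode=RETURN action=led_on

final mode: RETURN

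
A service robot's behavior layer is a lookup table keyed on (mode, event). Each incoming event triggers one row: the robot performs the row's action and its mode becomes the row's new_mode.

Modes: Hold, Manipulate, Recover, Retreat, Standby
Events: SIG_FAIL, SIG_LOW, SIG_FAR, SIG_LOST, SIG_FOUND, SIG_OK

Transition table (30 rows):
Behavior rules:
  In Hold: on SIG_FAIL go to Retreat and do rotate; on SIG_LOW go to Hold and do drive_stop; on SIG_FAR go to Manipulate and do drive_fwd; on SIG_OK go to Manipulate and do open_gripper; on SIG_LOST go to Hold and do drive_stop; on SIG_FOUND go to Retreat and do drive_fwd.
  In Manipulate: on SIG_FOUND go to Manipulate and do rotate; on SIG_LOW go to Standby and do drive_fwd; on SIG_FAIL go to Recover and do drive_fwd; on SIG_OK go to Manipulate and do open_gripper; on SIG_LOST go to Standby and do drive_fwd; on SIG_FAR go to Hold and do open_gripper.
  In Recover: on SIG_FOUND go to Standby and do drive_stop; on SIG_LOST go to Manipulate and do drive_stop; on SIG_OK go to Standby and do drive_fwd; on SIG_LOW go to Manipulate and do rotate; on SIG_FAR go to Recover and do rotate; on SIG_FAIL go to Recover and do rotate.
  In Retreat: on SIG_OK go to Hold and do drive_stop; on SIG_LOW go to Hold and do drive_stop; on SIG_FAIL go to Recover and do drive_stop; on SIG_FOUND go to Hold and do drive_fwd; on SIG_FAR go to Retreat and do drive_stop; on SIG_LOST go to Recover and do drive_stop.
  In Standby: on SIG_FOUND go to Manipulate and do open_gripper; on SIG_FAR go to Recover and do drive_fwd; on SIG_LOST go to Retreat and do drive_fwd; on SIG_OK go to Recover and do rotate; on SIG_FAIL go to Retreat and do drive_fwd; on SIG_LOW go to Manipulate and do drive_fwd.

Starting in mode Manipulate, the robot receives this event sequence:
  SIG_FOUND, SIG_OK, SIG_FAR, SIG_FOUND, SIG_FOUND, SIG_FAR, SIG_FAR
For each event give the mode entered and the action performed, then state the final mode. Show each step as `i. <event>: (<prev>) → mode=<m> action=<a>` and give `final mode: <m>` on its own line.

1. SIG_FOUND: (Manipulate) → mode=Manipulate action=rotate
2. SIG_OK: (Manipulate) → mode=Manipulate action=open_gripper
3. SIG_FAR: (Manipulate) → mode=Hold action=open_gripper
4. SIG_FOUND: (Hold) → mode=Retreat action=drive_fwd
5. SIG_FOUND: (Retreat) → mode=Hold action=drive_fwd
6. SIG_FAR: (Hold) → mode=Manipulate action=drive_fwd
7. SIG_FAR: (Manipulate) → mode=Hold action=open_gripper

final mode: Hold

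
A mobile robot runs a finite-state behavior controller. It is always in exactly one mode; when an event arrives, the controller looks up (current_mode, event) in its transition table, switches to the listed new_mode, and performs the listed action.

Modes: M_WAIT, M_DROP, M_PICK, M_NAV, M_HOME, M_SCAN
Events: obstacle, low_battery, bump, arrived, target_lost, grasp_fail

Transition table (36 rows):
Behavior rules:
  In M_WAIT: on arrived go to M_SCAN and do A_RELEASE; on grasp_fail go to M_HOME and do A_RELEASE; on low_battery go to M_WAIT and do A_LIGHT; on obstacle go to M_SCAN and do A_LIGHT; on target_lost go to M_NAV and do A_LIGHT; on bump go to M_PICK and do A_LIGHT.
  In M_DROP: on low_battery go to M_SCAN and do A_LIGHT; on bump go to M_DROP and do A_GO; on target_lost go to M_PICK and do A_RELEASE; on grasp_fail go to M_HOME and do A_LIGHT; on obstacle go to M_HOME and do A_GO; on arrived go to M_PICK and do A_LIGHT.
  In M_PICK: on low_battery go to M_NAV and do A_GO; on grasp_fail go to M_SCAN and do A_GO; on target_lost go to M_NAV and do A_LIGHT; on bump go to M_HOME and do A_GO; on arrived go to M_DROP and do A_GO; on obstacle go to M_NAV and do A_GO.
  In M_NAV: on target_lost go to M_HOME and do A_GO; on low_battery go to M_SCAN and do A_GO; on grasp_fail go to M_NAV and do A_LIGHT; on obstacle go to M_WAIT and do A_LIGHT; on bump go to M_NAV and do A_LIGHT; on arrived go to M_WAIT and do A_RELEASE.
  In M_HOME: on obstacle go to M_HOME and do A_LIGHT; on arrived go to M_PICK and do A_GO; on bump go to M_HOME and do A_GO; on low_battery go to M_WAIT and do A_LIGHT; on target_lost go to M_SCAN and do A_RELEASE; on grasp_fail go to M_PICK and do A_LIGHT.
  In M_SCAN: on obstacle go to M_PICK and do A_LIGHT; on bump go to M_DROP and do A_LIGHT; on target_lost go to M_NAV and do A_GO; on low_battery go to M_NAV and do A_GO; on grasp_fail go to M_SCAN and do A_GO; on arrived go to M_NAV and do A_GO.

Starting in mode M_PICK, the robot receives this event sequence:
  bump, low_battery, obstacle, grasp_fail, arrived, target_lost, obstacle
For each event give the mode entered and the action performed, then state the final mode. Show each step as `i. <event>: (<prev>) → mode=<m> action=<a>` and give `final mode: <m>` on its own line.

final mode: M_HOME

1. bump: (M_PICK) → mode=M_HOME action=A_GO
2. low_battery: (M_HOME) → mode=M_WAIT action=A_LIGHT
3. obstacle: (M_WAIT) → mode=M_SCAN action=A_LIGHT
4. grasp_fail: (M_SCAN) → mode=M_SCAN action=A_GO
5. arrived: (M_SCAN) → mode=M_NAV action=A_GO
6. target_lost: (M_NAV) → mode=M_HOME action=A_GO
7. obstacle: (M_HOME) → mode=M_HOME action=A_LIGHT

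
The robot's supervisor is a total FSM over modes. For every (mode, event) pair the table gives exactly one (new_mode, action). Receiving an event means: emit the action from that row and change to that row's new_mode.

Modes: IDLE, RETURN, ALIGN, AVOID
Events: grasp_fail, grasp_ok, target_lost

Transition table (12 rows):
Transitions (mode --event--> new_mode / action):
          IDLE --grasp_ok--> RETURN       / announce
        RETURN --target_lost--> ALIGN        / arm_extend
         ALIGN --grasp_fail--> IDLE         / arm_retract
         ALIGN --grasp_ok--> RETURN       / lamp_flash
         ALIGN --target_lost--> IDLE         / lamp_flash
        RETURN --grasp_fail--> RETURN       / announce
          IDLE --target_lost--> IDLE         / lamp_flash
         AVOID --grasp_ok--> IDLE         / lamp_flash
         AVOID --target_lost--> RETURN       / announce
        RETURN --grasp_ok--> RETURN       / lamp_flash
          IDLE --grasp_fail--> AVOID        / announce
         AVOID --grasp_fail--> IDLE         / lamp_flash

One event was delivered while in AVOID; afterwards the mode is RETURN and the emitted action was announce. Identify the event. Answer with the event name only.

try grasp_fail: (AVOID, grasp_fail) → (IDLE, lamp_flash)
try grasp_ok: (AVOID, grasp_ok) → (IDLE, lamp_flash)
try target_lost: (AVOID, target_lost) → (RETURN, announce)  ← matches

target_lost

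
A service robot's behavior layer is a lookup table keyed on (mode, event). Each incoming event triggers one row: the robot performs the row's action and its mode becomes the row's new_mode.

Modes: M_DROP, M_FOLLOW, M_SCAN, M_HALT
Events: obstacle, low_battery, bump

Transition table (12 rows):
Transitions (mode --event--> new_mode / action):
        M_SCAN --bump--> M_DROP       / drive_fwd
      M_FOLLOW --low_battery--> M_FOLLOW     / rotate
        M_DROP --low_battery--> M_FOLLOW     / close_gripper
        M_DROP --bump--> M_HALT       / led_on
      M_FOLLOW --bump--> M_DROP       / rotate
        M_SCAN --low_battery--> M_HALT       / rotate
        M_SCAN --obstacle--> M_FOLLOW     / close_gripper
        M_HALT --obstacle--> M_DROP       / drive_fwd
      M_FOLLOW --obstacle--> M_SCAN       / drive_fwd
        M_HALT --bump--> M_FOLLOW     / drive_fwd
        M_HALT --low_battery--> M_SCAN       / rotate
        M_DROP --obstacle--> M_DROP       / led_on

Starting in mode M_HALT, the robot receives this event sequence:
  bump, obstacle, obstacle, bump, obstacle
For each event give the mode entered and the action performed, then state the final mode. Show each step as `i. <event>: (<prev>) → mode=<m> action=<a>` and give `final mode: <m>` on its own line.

1. bump: (M_HALT) → mode=M_FOLLOW action=drive_fwd
2. obstacle: (M_FOLLOW) → mode=M_SCAN action=drive_fwd
3. obstacle: (M_SCAN) → mode=M_FOLLOW action=close_gripper
4. bump: (M_FOLLOW) → mode=M_DROP action=rotate
5. obstacle: (M_DROP) → mode=M_DROP action=led_on

final mode: M_DROP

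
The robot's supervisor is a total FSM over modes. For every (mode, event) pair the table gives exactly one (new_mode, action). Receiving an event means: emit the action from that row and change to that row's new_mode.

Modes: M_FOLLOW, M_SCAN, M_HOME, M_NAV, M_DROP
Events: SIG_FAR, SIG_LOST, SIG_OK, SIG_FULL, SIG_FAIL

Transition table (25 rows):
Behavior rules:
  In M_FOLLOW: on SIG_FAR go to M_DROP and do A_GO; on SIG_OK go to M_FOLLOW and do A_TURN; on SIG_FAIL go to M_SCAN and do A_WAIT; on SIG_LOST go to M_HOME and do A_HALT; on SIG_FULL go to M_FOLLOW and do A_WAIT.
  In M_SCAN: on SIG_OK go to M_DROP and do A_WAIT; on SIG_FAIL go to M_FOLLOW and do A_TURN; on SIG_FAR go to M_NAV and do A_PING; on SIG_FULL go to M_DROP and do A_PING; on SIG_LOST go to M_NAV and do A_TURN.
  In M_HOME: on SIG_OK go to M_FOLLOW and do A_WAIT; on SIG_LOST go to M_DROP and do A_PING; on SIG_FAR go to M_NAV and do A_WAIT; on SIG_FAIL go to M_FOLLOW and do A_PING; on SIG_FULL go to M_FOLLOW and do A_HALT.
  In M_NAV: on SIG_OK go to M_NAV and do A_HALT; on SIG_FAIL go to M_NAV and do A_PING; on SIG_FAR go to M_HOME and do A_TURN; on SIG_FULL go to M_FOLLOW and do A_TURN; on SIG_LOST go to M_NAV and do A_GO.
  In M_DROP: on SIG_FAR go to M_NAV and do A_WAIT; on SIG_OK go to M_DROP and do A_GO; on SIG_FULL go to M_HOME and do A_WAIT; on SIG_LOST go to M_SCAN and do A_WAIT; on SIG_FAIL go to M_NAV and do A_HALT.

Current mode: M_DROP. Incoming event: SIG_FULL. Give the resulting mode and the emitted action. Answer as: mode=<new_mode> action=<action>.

mode=M_HOME action=A_WAIT

current mode = M_DROP; filter table to that mode:
  (M_DROP, SIG_FAR) → (M_NAV, A_WAIT)
  (M_DROP, SIG_OK) → (M_DROP, A_GO)
  (M_DROP, SIG_FULL) → (M_HOME, A_WAIT)  ← event matches
  (M_DROP, SIG_LOST) → (M_SCAN, A_WAIT)
  (M_DROP, SIG_FAIL) → (M_NAV, A_HALT)
event = SIG_FULL selects (M_HOME, A_WAIT)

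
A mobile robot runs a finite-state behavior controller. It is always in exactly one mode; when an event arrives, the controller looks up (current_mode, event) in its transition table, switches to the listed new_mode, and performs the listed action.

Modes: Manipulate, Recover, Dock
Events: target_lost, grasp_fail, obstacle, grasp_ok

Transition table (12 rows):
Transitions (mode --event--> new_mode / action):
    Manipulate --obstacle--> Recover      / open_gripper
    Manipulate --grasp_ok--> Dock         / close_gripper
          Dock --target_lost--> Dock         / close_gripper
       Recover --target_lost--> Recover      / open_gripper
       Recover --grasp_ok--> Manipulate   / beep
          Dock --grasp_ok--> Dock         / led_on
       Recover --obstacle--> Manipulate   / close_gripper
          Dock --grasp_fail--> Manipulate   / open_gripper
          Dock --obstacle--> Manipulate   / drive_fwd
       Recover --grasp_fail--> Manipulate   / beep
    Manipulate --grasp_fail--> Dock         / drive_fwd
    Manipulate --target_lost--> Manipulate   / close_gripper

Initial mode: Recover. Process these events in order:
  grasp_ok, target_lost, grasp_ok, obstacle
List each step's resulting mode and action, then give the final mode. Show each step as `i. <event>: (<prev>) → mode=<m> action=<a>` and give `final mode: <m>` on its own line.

1. grasp_ok: (Recover) → mode=Manipulate action=beep
2. target_lost: (Manipulate) → mode=Manipulate action=close_gripper
3. grasp_ok: (Manipulate) → mode=Dock action=close_gripper
4. obstacle: (Dock) → mode=Manipulate action=drive_fwd

final mode: Manipulate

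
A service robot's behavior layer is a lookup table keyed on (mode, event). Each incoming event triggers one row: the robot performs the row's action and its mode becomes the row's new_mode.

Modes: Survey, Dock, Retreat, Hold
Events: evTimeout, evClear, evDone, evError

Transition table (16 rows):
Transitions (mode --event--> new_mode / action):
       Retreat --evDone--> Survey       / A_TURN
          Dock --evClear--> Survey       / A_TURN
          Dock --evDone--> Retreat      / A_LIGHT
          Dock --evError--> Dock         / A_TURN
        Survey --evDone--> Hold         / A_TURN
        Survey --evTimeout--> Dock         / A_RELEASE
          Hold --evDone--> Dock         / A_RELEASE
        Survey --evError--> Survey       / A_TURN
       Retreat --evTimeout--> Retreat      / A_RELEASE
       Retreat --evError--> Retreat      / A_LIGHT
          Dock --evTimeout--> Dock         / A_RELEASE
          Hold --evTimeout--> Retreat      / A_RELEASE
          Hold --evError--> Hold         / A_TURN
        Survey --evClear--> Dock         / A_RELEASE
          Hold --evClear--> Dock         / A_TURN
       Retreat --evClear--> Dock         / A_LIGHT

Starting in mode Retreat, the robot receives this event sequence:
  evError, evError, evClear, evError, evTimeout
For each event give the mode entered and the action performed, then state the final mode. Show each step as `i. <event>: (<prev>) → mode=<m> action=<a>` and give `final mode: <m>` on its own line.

final mode: Dock

1. evError: (Retreat) → mode=Retreat action=A_LIGHT
2. evError: (Retreat) → mode=Retreat action=A_LIGHT
3. evClear: (Retreat) → mode=Dock action=A_LIGHT
4. evError: (Dock) → mode=Dock action=A_TURN
5. evTimeout: (Dock) → mode=Dock action=A_RELEASE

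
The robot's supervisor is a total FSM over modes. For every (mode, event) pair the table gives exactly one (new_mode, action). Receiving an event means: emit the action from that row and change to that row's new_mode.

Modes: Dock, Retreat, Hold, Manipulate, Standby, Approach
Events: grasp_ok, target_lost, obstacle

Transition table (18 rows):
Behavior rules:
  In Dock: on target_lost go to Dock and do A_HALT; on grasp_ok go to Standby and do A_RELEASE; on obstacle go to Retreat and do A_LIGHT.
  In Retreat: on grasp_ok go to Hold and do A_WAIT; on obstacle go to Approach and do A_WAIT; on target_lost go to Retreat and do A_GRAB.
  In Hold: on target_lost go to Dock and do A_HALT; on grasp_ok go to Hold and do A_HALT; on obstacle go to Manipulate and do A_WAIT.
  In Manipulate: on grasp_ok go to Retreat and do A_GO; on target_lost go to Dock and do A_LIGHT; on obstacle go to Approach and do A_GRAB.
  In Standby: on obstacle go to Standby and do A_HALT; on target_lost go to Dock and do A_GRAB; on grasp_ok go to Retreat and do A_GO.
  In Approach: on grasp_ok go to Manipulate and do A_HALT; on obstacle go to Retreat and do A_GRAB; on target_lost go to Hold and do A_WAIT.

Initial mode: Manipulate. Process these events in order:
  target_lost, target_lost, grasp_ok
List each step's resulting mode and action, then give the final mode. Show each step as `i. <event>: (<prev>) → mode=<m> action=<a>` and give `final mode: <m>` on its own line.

1. target_lost: (Manipulate) → mode=Dock action=A_LIGHT
2. target_lost: (Dock) → mode=Dock action=A_HALT
3. grasp_ok: (Dock) → mode=Standby action=A_RELEASE

final mode: Standby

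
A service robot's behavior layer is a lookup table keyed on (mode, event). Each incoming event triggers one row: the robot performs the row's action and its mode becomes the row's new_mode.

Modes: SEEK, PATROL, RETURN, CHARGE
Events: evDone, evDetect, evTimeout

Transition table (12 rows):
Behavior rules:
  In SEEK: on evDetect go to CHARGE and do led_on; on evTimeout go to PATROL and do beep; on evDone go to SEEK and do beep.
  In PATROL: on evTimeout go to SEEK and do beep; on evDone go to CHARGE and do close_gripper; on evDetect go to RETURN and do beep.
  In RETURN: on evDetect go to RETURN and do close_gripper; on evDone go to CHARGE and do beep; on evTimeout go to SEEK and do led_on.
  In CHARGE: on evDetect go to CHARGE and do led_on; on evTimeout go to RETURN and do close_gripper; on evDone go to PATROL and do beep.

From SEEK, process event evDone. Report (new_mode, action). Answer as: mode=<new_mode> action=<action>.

mode=SEEK action=beep

current mode = SEEK; filter table to that mode:
  (SEEK, evDetect) → (CHARGE, led_on)
  (SEEK, evTimeout) → (PATROL, beep)
  (SEEK, evDone) → (SEEK, beep)  ← event matches
event = evDone selects (SEEK, beep)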